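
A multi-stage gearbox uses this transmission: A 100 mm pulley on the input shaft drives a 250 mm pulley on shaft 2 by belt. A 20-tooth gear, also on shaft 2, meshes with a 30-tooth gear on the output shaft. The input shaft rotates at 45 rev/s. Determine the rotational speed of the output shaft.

Belt: ratio = 250/100 = 2.5, so shaft 2 turns at 45 / 2.5 = 18 rev/s.
Gear mesh: ratio = 30/20 = 1.5, so the output shaft turns at 18 / 1.5 = 12 rev/s.

12 rev/s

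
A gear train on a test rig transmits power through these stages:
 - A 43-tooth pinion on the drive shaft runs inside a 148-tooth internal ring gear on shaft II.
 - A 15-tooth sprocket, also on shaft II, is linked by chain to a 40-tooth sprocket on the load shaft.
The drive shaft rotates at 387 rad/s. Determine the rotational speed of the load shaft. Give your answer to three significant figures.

Internal gear: ratio = 148/43 = 3.4419, so shaft II turns at 387 / 3.4419 = 112.44 rad/s.
Chain: ratio = 40/15 = 2.6667, so the load shaft turns at 112.44 / 2.6667 = 42.165 rad/s.

42.2 rad/s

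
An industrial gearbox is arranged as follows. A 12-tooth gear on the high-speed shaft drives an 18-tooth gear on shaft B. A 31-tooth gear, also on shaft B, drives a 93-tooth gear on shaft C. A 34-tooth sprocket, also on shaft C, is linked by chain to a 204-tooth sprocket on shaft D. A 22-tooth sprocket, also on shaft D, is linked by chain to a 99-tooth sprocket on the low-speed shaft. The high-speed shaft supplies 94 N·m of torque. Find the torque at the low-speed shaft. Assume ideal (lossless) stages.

11421 N·m

Gear mesh: ratio = 18/12 = 1.5; torque at shaft B = 94 × 1.5 = 141 N·m.
Gear mesh: ratio = 93/31 = 3; torque at shaft C = 141 × 3 = 423 N·m.
Chain: ratio = 204/34 = 6; torque at shaft D = 423 × 6 = 2538 N·m.
Chain: ratio = 99/22 = 4.5; torque at the low-speed shaft = 2538 × 4.5 = 11421 N·m.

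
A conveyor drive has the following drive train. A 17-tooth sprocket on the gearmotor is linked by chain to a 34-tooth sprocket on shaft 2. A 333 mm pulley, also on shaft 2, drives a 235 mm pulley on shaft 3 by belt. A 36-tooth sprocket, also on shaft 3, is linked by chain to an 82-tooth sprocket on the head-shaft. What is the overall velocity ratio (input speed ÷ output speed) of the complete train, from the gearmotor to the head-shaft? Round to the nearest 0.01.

Each stage contributes driven/driver: chain 34/17 = 2, belt 235/333 = 0.70571, chain 82/36 = 2.2778.
Overall: 2 × 0.70571 × 2.2778 = 3.2149.

3.21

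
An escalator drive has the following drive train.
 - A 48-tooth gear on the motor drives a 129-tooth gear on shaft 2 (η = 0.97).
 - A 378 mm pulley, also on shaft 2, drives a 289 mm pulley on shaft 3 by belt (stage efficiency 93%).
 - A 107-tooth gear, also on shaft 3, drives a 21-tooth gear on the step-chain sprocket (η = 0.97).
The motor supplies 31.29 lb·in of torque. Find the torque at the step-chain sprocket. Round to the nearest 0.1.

After the gear mesh (129/48): 31.29 × 2.6875 × 0.97 = 81.569 lb·in
After the belt (289/378): 81.569 × 0.76455 × 0.93 = 57.998 lb·in
After the gear mesh (21/107): 57.998 × 0.19626 × 0.97 = 11.041 lb·in

11.0 lb·in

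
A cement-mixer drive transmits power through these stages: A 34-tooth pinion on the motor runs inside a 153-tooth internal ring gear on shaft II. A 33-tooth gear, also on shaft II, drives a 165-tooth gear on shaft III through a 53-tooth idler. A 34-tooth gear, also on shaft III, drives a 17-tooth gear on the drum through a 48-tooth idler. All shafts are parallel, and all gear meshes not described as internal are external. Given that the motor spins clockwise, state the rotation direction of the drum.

the motor → shaft II: internal mesh, same direction → CW.
shaft II → shaft III: driver → idler → driven is 2 external meshes, 2 reversals → CW.
shaft III → the drum: driver → idler → driven is 2 external meshes, 2 reversals → CW.
4 reversals in total — an even number — so the drum turns the same way as the motor.

clockwise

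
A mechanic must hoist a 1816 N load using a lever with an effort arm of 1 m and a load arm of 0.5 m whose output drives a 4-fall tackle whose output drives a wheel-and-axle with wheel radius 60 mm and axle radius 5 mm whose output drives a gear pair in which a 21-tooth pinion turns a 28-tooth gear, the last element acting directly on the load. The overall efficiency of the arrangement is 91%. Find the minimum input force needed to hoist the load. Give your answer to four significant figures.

Lever MA = effort arm / load arm = 1/0.5 = 2.
Block-and-tackle MA = number of supporting rope parts = 4.
Wheel-and-axle MA = R/r = 60/5 = 12.
Gear pair MA = 28/21 = 1.3333.
Combined ideal MA = 2 × 4 × 12 × 1.3333 = 128.
Actual MA = 128 × 0.91 = 116.48.
Effort = load / actual MA = 1816 / 116.48 = 15.591 N.

15.59 N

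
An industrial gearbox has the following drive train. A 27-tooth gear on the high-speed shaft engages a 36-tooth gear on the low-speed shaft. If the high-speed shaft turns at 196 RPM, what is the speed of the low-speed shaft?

147 RPM

the high-speed shaft → the low-speed shaft (gear mesh, 36/27): 196 ÷ 1.3333 = 147 RPM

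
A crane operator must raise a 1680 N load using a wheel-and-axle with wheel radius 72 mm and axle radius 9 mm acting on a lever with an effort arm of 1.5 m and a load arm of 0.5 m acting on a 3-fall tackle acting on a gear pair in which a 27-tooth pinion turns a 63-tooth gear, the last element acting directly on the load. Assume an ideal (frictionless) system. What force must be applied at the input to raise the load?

Wheel-and-axle MA = R/r = 72/9 = 8.
Lever MA = effort arm / load arm = 1.5/0.5 = 3.
Block-and-tackle MA = number of supporting rope parts = 3.
Gear pair MA = 63/27 = 2.3333.
Combined ideal MA = 8 × 3 × 3 × 2.3333 = 168.
Effort = load / MA = 1680 / 168 = 10 N.

10 N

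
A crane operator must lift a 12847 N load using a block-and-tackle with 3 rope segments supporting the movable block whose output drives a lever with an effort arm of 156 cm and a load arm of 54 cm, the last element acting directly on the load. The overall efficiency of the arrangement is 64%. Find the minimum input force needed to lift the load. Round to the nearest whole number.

2316 N

Block-and-tackle MA = number of supporting rope parts = 3.
Lever MA = effort arm / load arm = 156/54 = 2.8889.
Combined ideal MA = 3 × 2.8889 = 8.6667.
Actual MA = 8.6667 × 0.64 = 5.5467.
Effort = load / actual MA = 12847 / 5.5467 = 2316.2 N.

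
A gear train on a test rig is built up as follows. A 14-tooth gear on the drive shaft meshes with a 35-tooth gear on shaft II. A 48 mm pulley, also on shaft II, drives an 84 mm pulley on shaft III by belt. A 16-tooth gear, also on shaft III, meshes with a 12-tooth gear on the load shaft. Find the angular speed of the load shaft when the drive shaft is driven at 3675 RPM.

the drive shaft → shaft II (gear mesh, 35/14): 3675 ÷ 2.5 = 1470 RPM
shaft II → shaft III (belt, 84/48): 1470 ÷ 1.75 = 840 RPM
shaft III → the load shaft (gear mesh, 12/16): 840 ÷ 0.75 = 1120 RPM

1120 RPM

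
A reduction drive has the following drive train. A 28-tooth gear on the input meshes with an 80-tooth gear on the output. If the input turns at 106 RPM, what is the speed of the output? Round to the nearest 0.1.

Gear mesh: ratio = 80/28 = 2.8571, so the output turns at 106 / 2.8571 = 37.1 RPM.

37.1 RPM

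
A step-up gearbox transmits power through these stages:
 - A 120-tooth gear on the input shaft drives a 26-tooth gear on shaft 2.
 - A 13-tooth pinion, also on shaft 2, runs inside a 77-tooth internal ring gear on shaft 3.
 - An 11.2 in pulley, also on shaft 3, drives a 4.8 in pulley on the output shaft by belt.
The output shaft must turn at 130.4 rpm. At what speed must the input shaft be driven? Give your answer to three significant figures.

Overall ratio R = 0.21667 × 5.9231 × 0.42857 = 0.55.
Required input speed = output speed × R = 130.4 × 0.55 = 71.72 rpm.

71.7 rpm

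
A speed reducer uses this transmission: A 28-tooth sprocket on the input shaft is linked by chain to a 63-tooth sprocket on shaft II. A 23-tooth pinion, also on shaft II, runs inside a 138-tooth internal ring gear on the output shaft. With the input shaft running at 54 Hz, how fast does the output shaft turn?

Chain: ratio = 63/28 = 2.25, so shaft II turns at 54 / 2.25 = 24 Hz.
Internal gear: ratio = 138/23 = 6, so the output shaft turns at 24 / 6 = 4 Hz.

4 Hz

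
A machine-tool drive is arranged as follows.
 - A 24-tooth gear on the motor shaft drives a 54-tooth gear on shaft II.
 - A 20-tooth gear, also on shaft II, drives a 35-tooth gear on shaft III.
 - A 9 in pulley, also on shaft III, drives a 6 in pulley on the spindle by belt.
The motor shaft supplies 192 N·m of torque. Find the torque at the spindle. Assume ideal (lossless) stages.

504 N·m

gear mesh 54/24 = 2.25 → τ = 192·2.25 = 432 N·m
gear mesh 35/20 = 1.75 → τ = 432·1.75 = 756 N·m
belt 6/9 = 0.66667 → τ = 756·0.66667 = 504 N·m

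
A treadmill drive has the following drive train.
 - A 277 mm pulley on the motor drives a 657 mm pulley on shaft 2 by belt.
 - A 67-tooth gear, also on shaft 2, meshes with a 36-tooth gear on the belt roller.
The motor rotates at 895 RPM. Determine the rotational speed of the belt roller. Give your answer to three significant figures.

the motor → shaft 2 (belt, 657/277): 895 ÷ 2.3718 = 377.34 RPM
shaft 2 → the belt roller (gear mesh, 36/67): 377.34 ÷ 0.53731 = 702.28 RPM

702 RPM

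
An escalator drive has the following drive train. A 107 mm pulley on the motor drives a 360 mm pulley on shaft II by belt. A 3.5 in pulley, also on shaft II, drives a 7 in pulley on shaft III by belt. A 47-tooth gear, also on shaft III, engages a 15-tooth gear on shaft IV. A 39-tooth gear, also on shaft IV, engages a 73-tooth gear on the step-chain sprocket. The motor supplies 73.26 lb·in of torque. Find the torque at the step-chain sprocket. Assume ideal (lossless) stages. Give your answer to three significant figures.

Belt: ratio = 360/107 = 3.3645; torque at shaft II = 73.26 × 3.3645 = 246.48 lb·in.
Belt: ratio = 7/3.5 = 2; torque at shaft III = 246.48 × 2 = 492.96 lb·in.
Gear mesh: ratio = 15/47 = 0.31915; torque at shaft IV = 492.96 × 0.31915 = 157.33 lb·in.
Gear mesh: ratio = 73/39 = 1.8718; torque at the step-chain sprocket = 157.33 × 1.8718 = 294.49 lb·in.

294 lb·in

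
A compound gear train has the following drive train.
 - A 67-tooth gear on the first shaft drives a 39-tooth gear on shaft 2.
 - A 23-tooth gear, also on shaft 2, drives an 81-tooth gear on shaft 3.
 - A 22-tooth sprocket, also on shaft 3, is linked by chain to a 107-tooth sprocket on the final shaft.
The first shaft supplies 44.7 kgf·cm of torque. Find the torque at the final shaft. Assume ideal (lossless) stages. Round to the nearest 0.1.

Gear mesh: ratio = 39/67 = 0.58209; torque at shaft 2 = 44.7 × 0.58209 = 26.019 kgf·cm.
Gear mesh: ratio = 81/23 = 3.5217; torque at shaft 3 = 26.019 × 3.5217 = 91.634 kgf·cm.
Chain: ratio = 107/22 = 4.8636; torque at the final shaft = 91.634 × 4.8636 = 445.67 kgf·cm.

445.7 kgf·cm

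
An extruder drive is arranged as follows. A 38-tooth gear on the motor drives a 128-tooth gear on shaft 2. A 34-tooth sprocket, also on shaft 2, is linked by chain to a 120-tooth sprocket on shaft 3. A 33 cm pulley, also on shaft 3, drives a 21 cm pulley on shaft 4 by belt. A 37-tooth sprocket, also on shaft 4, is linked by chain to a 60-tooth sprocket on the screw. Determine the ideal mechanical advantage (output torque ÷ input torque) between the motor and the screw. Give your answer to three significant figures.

12.3

Each stage contributes driven/driver: gear mesh 128/38 = 3.3684, chain 120/34 = 3.5294, belt 21/33 = 0.63636, chain 60/37 = 1.6216.
Overall: 3.3684 × 3.5294 × 0.63636 × 1.6216 = 12.268.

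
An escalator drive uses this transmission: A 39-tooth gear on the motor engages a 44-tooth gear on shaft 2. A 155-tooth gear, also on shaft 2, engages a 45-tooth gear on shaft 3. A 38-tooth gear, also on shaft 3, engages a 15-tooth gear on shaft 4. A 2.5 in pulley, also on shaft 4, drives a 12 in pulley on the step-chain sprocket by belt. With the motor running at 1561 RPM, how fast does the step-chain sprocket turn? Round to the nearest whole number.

2515 RPM

gear mesh 44/39 = 1.1282 → 1561/1.1282 = 1383.6 RPM
gear mesh 45/155 = 0.29032 → 1383.6/0.29032 = 4765.8 RPM
gear mesh 15/38 = 0.39474 → 4765.8/0.39474 = 12073 RPM
belt 12/2.5 = 4.8 → 12073/4.8 = 2515.3 RPM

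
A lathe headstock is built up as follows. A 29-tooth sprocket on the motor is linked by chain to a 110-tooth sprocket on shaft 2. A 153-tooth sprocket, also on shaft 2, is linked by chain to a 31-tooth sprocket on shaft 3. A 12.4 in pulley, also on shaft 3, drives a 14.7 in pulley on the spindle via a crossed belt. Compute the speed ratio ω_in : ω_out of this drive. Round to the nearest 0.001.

Each stage contributes driven/driver: chain 110/29 = 3.7931, chain 31/153 = 0.20261, belt 14.7/12.4 = 1.1855.
Overall: 3.7931 × 0.20261 × 1.1855 = 0.91109.

0.911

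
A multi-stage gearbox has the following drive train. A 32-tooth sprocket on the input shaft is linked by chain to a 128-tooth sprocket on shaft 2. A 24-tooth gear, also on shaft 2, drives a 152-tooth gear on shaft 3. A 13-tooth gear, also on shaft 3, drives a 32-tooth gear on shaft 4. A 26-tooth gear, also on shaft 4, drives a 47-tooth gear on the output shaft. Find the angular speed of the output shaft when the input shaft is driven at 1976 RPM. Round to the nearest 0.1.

the input shaft → shaft 2 (chain, 128/32): 1976 ÷ 4 = 494 RPM
shaft 2 → shaft 3 (gear mesh, 152/24): 494 ÷ 6.3333 = 78 RPM
shaft 3 → shaft 4 (gear mesh, 32/13): 78 ÷ 2.4615 = 31.688 RPM
shaft 4 → the output shaft (gear mesh, 47/26): 31.688 ÷ 1.8077 = 17.529 RPM

17.5 RPM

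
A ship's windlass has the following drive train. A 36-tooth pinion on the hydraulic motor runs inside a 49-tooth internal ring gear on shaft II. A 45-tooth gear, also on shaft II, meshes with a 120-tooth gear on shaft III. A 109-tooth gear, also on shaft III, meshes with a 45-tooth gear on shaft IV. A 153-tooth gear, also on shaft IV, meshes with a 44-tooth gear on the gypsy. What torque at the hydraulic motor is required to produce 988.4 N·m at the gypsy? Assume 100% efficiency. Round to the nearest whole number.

2294 N·m

Overall ratio R = 1.3611 × 2.6667 × 0.41284 × 0.28758 = 0.43093.
Input torque = output torque / R = 988.4 / 0.43093 = 2293.6 N·m.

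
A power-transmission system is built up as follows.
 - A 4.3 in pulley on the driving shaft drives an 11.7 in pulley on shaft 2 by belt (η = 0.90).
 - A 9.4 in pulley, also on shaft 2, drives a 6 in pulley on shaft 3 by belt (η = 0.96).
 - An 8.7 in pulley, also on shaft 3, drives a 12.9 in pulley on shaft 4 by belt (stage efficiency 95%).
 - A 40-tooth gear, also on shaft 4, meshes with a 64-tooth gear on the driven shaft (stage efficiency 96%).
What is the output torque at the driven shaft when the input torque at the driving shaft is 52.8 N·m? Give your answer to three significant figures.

171 N·m

Belt: ratio = 11.7/4.3 = 2.7209; torque at shaft 2 = 52.8 × 2.7209 × 0.90 = 129.3 N·m.
Belt: ratio = 6/9.4 = 0.6383; torque at shaft 3 = 129.3 × 0.6383 × 0.96 = 79.23 N·m.
Belt: ratio = 12.9/8.7 = 1.4828; torque at shaft 4 = 79.23 × 1.4828 × 0.95 = 111.6 N·m.
Gear mesh: ratio = 64/40 = 1.6; torque at the driven shaft = 111.6 × 1.6 × 0.96 = 171.42 N·m.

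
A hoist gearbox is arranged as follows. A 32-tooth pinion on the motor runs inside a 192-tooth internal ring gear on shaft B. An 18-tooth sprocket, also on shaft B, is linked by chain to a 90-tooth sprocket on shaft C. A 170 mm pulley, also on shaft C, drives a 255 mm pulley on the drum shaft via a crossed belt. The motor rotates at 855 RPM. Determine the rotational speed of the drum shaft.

19 RPM

the motor → shaft B (internal gear, 192/32): 855 ÷ 6 = 142.5 RPM
shaft B → shaft C (chain, 90/18): 142.5 ÷ 5 = 28.5 RPM
shaft C → the drum shaft (belt, 255/170): 28.5 ÷ 1.5 = 19 RPM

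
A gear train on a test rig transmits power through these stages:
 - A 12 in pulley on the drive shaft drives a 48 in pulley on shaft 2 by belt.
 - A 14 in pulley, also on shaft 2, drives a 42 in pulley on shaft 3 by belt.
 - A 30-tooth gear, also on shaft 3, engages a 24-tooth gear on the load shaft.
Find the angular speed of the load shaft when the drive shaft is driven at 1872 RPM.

the drive shaft → shaft 2 (belt, 48/12): 1872 ÷ 4 = 468 RPM
shaft 2 → shaft 3 (belt, 42/14): 468 ÷ 3 = 156 RPM
shaft 3 → the load shaft (gear mesh, 24/30): 156 ÷ 0.8 = 195 RPM

195 RPM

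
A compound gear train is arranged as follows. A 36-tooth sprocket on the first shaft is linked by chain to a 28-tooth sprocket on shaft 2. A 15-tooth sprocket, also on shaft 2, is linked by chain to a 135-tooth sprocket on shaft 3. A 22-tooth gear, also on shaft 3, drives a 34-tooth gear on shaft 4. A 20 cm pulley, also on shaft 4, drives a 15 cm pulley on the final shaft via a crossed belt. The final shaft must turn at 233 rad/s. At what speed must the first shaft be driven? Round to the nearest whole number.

1890 rad/s

Overall ratio R = 0.77778 × 9 × 1.5455 × 0.75 = 8.1136.
Required input speed = output speed × R = 233 × 8.1136 = 1890.5 rad/s.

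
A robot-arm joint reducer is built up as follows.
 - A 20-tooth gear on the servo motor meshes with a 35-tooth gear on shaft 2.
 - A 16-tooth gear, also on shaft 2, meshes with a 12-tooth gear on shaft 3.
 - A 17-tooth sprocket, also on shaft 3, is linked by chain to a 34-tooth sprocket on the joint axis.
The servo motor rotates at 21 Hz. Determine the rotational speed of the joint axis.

Gear mesh: ratio = 35/20 = 1.75, so shaft 2 turns at 21 / 1.75 = 12 Hz.
Gear mesh: ratio = 12/16 = 0.75, so shaft 3 turns at 12 / 0.75 = 16 Hz.
Chain: ratio = 34/17 = 2, so the joint axis turns at 16 / 2 = 8 Hz.

8 Hz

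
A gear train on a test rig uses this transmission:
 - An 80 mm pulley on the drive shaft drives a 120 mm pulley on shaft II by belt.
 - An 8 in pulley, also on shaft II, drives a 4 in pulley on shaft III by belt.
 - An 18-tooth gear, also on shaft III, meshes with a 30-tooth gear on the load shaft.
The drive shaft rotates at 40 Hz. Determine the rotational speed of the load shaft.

Belt: ratio = 120/80 = 1.5, so shaft II turns at 40 / 1.5 = 26.667 Hz.
Belt: ratio = 4/8 = 0.5, so shaft III turns at 26.667 / 0.5 = 53.333 Hz.
Gear mesh: ratio = 30/18 = 1.6667, so the load shaft turns at 53.333 / 1.6667 = 32 Hz.

32 Hz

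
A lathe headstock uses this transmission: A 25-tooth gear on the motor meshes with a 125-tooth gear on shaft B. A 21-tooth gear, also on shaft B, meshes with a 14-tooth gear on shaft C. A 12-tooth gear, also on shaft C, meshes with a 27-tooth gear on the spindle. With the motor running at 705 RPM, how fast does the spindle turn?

94 RPM

Gear mesh: ratio = 125/25 = 5, so shaft B turns at 705 / 5 = 141 RPM.
Gear mesh: ratio = 14/21 = 0.66667, so shaft C turns at 141 / 0.66667 = 211.5 RPM.
Gear mesh: ratio = 27/12 = 2.25, so the spindle turns at 211.5 / 2.25 = 94 RPM.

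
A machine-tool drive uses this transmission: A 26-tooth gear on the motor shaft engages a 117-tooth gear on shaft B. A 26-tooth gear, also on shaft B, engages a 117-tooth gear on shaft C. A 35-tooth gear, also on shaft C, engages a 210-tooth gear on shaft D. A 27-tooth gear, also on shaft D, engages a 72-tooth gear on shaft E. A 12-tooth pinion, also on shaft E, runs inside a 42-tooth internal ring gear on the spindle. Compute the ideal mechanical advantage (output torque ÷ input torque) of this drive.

1134

Each stage contributes driven/driver: gear mesh 117/26 = 4.5, gear mesh 117/26 = 4.5, gear mesh 210/35 = 6, gear mesh 72/27 = 2.6667, internal gear 42/12 = 3.5.
Overall: 4.5 × 4.5 × 6 × 2.6667 × 3.5 = 1134.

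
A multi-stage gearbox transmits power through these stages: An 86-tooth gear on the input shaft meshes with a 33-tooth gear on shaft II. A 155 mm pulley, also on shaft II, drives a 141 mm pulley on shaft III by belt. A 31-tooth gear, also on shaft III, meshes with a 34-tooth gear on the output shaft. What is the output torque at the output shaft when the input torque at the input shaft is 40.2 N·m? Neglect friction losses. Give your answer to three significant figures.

15.4 N·m

gear mesh 33/86 = 0.38372 → τ = 40.2·0.38372 = 15.426 N·m
belt 141/155 = 0.90968 → τ = 15.426·0.90968 = 14.032 N·m
gear mesh 34/31 = 1.0968 → τ = 14.032·1.0968 = 15.39 N·m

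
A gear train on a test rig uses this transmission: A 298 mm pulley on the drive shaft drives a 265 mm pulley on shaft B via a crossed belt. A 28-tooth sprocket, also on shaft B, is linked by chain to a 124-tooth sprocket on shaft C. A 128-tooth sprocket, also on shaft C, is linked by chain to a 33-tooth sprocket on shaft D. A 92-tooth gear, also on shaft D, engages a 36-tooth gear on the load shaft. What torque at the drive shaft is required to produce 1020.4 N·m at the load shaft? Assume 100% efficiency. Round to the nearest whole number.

Overall ratio R = 0.88926 × 4.4286 × 0.25781 × 0.3913 = 0.39729.
Input torque = output torque / R = 1020.4 / 0.39729 = 2568.4 N·m.

2568 N·m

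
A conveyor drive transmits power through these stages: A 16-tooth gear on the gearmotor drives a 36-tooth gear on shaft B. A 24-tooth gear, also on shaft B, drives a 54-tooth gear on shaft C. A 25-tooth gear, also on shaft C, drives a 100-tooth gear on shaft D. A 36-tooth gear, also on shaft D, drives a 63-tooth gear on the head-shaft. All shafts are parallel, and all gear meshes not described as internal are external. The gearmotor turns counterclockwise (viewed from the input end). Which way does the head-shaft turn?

counterclockwise

the gearmotor → shaft B: external mesh, 1 reversal → CW.
shaft B → shaft C: external mesh, 1 reversal → CCW.
shaft C → shaft D: external mesh, 1 reversal → CW.
shaft D → the head-shaft: external mesh, 1 reversal → CCW.
4 reversals in total — an even number — so the head-shaft turns the same way as the gearmotor.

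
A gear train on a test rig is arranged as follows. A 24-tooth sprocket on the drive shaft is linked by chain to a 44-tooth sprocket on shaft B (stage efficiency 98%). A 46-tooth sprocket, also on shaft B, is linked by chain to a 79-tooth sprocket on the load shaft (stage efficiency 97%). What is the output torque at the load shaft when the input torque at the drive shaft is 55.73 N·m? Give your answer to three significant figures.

167 N·m

Chain: ratio = 44/24 = 1.8333; torque at shaft B = 55.73 × 1.8333 × 0.98 = 100.13 N·m.
Chain: ratio = 79/46 = 1.7174; torque at the load shaft = 100.13 × 1.7174 × 0.97 = 166.8 N·m.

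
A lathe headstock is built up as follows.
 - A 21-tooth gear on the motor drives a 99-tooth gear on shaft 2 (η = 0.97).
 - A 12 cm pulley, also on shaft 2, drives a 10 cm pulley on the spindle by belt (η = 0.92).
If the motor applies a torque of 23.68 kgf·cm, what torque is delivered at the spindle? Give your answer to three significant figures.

gear mesh 99/21 = 4.7143 → τ = 23.68·4.7143·0.97 = 108.29 kgf·cm
belt 10/12 = 0.83333 → τ = 108.29·0.83333·0.92 = 83.019 kgf·cm

83.0 kgf·cm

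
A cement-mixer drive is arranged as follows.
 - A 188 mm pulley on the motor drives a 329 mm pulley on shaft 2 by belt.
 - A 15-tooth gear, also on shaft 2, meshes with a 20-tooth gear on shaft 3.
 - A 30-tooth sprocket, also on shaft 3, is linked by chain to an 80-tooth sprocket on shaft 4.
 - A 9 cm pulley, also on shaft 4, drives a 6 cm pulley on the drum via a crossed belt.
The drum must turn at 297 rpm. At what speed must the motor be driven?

1232 rpm

Overall ratio R = 1.75 × 1.3333 × 2.6667 × 0.66667 = 4.1481.
Required input speed = output speed × R = 297 × 4.1481 = 1232 rpm.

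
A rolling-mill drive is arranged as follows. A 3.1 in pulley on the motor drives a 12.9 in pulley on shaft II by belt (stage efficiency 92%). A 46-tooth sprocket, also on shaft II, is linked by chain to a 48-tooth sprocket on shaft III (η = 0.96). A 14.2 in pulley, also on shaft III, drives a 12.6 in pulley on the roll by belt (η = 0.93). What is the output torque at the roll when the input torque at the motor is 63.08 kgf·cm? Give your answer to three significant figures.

After the belt (12.9/3.1): 63.08 × 4.1613 × 0.92 = 241.49 kgf·cm
After the chain (48/46): 241.49 × 1.0435 × 0.96 = 241.91 kgf·cm
After the belt (12.6/14.2): 241.91 × 0.88732 × 0.93 = 199.63 kgf·cm

200 kgf·cm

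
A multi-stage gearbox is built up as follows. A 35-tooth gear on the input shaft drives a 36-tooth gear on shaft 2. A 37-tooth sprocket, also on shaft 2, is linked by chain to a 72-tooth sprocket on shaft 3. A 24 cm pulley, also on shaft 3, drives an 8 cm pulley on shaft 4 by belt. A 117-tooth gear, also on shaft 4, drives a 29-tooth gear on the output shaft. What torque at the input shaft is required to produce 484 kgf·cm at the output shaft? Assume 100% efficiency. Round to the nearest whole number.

Overall ratio R = 1.0286 × 1.9459 × 0.33333 × 0.24786 = 0.16537.
Input torque = output torque / R = 484 / 0.16537 = 2926.8 kgf·cm.

2927 kgf·cm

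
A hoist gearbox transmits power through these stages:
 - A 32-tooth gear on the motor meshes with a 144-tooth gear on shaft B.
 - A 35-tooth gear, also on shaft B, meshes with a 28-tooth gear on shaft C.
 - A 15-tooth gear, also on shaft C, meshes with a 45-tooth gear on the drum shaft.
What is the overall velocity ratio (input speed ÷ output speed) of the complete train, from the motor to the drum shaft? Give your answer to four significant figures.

10.80

Each stage contributes driven/driver: gear mesh 144/32 = 4.5, gear mesh 28/35 = 0.8, gear mesh 45/15 = 3.
Overall: 4.5 × 0.8 × 3 = 10.8.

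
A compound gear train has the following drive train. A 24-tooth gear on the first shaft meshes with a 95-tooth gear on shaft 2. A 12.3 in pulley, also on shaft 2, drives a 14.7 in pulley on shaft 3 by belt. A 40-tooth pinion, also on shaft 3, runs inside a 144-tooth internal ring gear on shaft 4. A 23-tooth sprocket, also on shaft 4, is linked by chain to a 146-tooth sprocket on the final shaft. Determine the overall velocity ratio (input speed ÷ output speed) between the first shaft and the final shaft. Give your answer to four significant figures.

108.1

Each stage contributes driven/driver: gear mesh 95/24 = 3.9583, belt 14.7/12.3 = 1.1951, internal gear 144/40 = 3.6, chain 146/23 = 6.3478.
Overall: 3.9583 × 1.1951 × 3.6 × 6.3478 = 108.11.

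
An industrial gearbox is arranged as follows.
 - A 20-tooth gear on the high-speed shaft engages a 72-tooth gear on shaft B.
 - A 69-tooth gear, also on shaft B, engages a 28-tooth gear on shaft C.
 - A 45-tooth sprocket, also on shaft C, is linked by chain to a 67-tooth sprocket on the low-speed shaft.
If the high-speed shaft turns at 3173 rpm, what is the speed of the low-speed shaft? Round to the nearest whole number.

1459 rpm

gear mesh 72/20 = 3.6 → 3173/3.6 = 881.39 rpm
gear mesh 28/69 = 0.4058 → 881.39/0.4058 = 2172 rpm
chain 67/45 = 1.4889 → 2172/1.4889 = 1458.8 rpm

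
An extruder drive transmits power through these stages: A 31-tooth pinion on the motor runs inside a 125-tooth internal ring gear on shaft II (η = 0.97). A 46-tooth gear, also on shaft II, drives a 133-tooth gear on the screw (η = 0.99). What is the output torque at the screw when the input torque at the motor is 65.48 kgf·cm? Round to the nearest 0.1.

733.1 kgf·cm

internal gear 125/31 = 4.0323 → τ = 65.48·4.0323·0.97 = 256.11 kgf·cm
gear mesh 133/46 = 2.8913 → τ = 256.11·2.8913·0.99 = 733.09 kgf·cm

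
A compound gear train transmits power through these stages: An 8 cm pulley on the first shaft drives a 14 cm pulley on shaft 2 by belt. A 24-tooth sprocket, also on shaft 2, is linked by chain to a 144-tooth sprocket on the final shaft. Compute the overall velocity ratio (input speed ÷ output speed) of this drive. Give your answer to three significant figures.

Each stage contributes driven/driver: belt 14/8 = 1.75, chain 144/24 = 6.
Overall: 1.75 × 6 = 10.5.

10.5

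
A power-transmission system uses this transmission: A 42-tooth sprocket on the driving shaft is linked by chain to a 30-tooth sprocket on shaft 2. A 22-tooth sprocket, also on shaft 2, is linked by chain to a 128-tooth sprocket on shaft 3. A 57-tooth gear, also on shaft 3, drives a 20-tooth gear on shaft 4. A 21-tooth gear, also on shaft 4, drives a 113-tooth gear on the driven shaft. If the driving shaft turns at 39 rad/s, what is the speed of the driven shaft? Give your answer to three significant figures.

4.97 rad/s

the driving shaft → shaft 2 (chain, 30/42): 39 ÷ 0.71429 = 54.6 rad/s
shaft 2 → shaft 3 (chain, 128/22): 54.6 ÷ 5.8182 = 9.3844 rad/s
shaft 3 → shaft 4 (gear mesh, 20/57): 9.3844 ÷ 0.35088 = 26.745 rad/s
shaft 4 → the driven shaft (gear mesh, 113/21): 26.745 ÷ 5.381 = 4.9704 rad/s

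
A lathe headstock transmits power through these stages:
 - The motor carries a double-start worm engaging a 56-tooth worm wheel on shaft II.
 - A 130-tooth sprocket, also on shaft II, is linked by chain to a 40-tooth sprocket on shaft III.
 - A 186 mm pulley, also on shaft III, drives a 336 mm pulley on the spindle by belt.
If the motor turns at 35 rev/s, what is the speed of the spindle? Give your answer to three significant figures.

2.25 rev/s

worm 56/2 = 28 → 35/28 = 1.25 rev/s
chain 40/130 = 0.30769 → 1.25/0.30769 = 4.0625 rev/s
belt 336/186 = 1.8065 → 4.0625/1.8065 = 2.2489 rev/s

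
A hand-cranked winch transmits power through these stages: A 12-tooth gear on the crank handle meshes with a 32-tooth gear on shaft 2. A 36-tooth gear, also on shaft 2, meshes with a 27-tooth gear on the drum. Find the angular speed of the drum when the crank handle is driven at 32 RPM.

16 RPM

gear mesh 32/12 = 2.6667 → 32/2.6667 = 12 RPM
gear mesh 27/36 = 0.75 → 12/0.75 = 16 RPM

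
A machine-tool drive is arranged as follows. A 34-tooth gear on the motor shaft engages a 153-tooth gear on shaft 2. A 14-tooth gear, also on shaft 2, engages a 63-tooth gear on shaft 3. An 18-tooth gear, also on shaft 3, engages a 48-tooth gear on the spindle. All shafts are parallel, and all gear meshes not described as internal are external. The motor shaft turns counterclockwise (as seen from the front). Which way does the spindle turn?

the motor shaft → shaft 2: external mesh, 1 reversal → CW.
shaft 2 → shaft 3: external mesh, 1 reversal → CCW.
shaft 3 → the spindle: external mesh, 1 reversal → CW.
3 reversals in total — an odd number — so the spindle turns opposite to the motor shaft.

clockwise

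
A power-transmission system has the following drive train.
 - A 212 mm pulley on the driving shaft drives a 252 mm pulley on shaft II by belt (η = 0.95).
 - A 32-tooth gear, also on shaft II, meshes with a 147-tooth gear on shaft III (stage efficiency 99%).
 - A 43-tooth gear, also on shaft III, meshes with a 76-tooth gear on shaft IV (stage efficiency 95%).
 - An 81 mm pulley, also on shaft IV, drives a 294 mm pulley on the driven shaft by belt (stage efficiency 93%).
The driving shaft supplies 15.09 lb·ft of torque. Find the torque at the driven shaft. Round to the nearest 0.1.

After the belt (252/212): 15.09 × 1.1887 × 0.95 = 17.04 lb·ft
After the gear mesh (147/32): 17.04 × 4.5938 × 0.99 = 77.496 lb·ft
After the gear mesh (76/43): 77.496 × 1.7674 × 0.95 = 130.12 lb·ft
After the belt (294/81): 130.12 × 3.6296 × 0.93 = 439.23 lb·ft

439.2 lb·ft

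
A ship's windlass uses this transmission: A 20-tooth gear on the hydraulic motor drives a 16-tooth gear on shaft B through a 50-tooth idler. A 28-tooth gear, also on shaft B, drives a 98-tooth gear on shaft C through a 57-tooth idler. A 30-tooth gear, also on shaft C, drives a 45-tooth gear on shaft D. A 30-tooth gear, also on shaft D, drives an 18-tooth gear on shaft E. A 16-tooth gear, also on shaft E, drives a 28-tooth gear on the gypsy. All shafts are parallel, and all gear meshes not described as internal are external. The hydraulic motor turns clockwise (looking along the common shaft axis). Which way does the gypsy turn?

counterclockwise

the hydraulic motor → shaft B: driver → idler → driven is 2 external meshes, 2 reversals → CW.
shaft B → shaft C: driver → idler → driven is 2 external meshes, 2 reversals → CW.
shaft C → shaft D: external mesh, 1 reversal → CCW.
shaft D → shaft E: external mesh, 1 reversal → CW.
shaft E → the gypsy: external mesh, 1 reversal → CCW.
7 reversals in total — an odd number — so the gypsy turns opposite to the hydraulic motor.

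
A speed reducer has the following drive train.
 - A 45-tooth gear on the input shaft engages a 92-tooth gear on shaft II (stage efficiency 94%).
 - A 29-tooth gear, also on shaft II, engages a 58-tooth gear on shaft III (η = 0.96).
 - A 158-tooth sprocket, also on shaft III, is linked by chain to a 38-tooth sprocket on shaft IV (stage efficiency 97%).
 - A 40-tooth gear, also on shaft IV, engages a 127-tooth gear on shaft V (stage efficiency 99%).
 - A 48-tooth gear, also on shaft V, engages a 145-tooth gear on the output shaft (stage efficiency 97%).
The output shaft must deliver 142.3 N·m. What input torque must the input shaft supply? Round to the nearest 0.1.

Overall ratio R = 2.0444 × 2 × 0.24051 × 3.175 × 3.0208 = 9.432; overall efficiency η = 0.94 × 0.96 × 0.97 × 0.99 × 0.97 = 0.8406.
Input torque = output torque / (R × η) = 142.3 / (9.432 × 0.8406) = 17.948 N·m.

17.9 N·m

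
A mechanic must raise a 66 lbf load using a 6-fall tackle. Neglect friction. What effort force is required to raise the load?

Block-and-tackle MA = number of supporting rope parts = 6.
Effort = load / MA = 66 / 6 = 11 lbf.

11 lbf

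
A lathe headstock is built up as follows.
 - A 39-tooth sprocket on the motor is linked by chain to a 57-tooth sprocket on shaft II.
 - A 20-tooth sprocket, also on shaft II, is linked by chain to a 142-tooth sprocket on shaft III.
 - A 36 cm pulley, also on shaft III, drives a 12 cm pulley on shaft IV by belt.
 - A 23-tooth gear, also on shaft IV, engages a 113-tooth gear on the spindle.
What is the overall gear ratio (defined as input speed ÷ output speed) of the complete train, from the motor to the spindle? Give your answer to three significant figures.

17.0

Each stage contributes driven/driver: chain 57/39 = 1.4615, chain 142/20 = 7.1, belt 12/36 = 0.33333, gear mesh 113/23 = 4.913.
Overall: 1.4615 × 7.1 × 0.33333 × 4.913 = 16.994.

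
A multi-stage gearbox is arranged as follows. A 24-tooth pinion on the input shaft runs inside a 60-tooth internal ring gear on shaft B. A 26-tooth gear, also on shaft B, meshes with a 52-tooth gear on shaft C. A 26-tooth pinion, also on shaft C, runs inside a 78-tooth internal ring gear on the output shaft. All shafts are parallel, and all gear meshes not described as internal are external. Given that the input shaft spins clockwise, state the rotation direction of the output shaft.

the input shaft → shaft B: internal mesh, same direction → CW.
shaft B → shaft C: external mesh, 1 reversal → CCW.
shaft C → the output shaft: internal mesh, same direction → CCW.
1 reversal in total — an odd number — so the output shaft turns opposite to the input shaft.

counterclockwise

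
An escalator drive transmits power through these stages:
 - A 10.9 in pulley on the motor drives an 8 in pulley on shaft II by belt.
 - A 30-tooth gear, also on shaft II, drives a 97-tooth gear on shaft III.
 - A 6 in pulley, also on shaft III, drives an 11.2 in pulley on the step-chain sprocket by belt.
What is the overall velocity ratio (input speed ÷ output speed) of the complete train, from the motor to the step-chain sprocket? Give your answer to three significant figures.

4.43

Each stage contributes driven/driver: belt 8/10.9 = 0.73394, gear mesh 97/30 = 3.2333, belt 11.2/6 = 1.8667.
Overall: 0.73394 × 3.2333 × 1.8667 = 4.4298.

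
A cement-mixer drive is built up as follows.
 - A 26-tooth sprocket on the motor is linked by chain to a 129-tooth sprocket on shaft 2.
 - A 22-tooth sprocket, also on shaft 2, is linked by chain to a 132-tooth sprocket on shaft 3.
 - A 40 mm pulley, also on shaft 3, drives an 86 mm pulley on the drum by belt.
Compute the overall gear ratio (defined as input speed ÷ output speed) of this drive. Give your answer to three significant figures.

64.0

Each stage contributes driven/driver: chain 129/26 = 4.9615, chain 132/22 = 6, belt 86/40 = 2.15.
Overall: 4.9615 × 6 × 2.15 = 64.004.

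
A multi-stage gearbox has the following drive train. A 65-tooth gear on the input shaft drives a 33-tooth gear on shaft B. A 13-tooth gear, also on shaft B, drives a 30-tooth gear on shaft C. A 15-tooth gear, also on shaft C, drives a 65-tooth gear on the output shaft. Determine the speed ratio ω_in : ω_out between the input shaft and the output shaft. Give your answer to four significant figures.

Each stage contributes driven/driver: gear mesh 33/65 = 0.50769, gear mesh 30/13 = 2.3077, gear mesh 65/15 = 4.3333.
Overall: 0.50769 × 2.3077 × 4.3333 = 5.0769.

5.077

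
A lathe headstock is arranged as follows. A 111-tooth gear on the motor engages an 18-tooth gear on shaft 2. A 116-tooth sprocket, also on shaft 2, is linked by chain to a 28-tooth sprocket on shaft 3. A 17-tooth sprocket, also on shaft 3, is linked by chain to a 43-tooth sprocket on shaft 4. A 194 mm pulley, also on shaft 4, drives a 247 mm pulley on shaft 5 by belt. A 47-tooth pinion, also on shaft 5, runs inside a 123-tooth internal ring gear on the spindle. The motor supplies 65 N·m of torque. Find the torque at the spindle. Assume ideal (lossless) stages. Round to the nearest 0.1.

21.4 N·m

Gear mesh: ratio = 18/111 = 0.16216; torque at shaft 2 = 65 × 0.16216 = 10.541 N·m.
Chain: ratio = 28/116 = 0.24138; torque at shaft 3 = 10.541 × 0.24138 = 2.5443 N·m.
Chain: ratio = 43/17 = 2.5294; torque at shaft 4 = 2.5443 × 2.5294 = 6.4355 N·m.
Belt: ratio = 247/194 = 1.2732; torque at shaft 5 = 6.4355 × 1.2732 = 8.1937 N·m.
Internal gear: ratio = 123/47 = 2.617; torque at the spindle = 8.1937 × 2.617 = 21.443 N·m.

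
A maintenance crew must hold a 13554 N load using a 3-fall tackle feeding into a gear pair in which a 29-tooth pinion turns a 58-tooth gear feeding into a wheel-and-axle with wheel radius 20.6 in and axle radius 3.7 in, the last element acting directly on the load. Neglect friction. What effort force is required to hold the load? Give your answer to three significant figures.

Block-and-tackle MA = number of supporting rope parts = 3.
Gear pair MA = 58/29 = 2.
Wheel-and-axle MA = R/r = 20.6/3.7 = 5.5676.
Combined ideal MA = 3 × 2 × 5.5676 = 33.405.
Effort = load / MA = 13554 / 33.405 = 405.74 N.

406 N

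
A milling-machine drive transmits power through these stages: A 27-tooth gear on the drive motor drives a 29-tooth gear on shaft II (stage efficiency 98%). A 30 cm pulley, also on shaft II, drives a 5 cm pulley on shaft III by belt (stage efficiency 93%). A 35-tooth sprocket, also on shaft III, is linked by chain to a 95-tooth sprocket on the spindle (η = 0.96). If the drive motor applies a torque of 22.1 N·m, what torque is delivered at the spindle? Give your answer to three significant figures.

gear mesh 29/27 = 1.0741 → τ = 22.1·1.0741·0.98 = 23.262 N·m
belt 5/30 = 0.16667 → τ = 23.262·0.16667·0.93 = 3.6057 N·m
chain 95/35 = 2.7143 → τ = 3.6057·2.7143·0.96 = 9.3953 N·m

9.40 N·m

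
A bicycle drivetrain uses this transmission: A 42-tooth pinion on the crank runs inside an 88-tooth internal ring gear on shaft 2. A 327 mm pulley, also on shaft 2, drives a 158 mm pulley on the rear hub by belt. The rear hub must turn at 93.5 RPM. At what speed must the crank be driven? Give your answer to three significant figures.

Overall ratio R = 2.0952 × 0.48318 = 1.0124.
Required input speed = output speed × R = 93.5 × 1.0124 = 94.657 RPM.

94.7 RPM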